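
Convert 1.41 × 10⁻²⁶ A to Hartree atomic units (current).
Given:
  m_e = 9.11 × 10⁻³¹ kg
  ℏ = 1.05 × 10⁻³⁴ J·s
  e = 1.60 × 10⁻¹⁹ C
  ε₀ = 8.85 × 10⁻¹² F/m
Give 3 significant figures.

2.11 × 10⁻²⁴

atomic unit of electric current: I_au = e E_h/ℏ = m_e e⁵/((4πε₀)²ℏ³) = 6.67 × 10⁻³ A.
1.41 × 10⁻²⁶ / 6.67 × 10⁻³ = 2.11 × 10⁻²⁴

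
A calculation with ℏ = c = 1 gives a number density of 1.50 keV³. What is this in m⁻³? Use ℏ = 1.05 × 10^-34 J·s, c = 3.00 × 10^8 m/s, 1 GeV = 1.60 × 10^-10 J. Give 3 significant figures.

Number density is [L]⁻³ = [E]³/(ℏc)³.
1 GeV³ → 1/(ℏc)³ × (1 GeV in J)³ = 1.31 × 10^47 m⁻³.
Convert the energy scale: 1.50 keV³ = 1.50 × 10^-18 GeV³.
Result: 1.50 × 10^-18 × 1.31 × 10^47 = 1.97 × 10^29 m⁻³.

1.97 × 10^29 m⁻³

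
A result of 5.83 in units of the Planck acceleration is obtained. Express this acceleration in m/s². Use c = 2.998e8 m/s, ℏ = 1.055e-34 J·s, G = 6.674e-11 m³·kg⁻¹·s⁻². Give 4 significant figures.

3.242e52 m/s²

One Planck acceleration: a_P = √(c⁷/(ℏG)) = 5.560e51 m/s².
5.83 × 5.560e51 m/s² = 3.242e52 m/s²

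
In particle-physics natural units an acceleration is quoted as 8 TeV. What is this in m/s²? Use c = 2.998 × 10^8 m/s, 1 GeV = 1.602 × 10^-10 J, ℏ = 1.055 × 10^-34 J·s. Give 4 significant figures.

Acceleration is [L]/[T]² = c·[E]/ℏ.
1 GeV → c/ℏ × (1 GeV in J) = 4.552 × 10^32 m/s².
Convert the energy scale: 8 TeV = 8.00 × 10^3 GeV.
Result: 8.00 × 10^3 × 4.552 × 10^32 = 3.642 × 10^36 m/s².

3.642 × 10^36 m/s²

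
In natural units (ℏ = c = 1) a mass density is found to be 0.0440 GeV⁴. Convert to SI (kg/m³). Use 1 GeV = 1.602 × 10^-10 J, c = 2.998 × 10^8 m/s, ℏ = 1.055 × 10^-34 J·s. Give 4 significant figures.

Mass density is [E]/(c²[L]³) = [E]⁴/(ℏ³c⁵).
1 GeV⁴ → 1/(ℏ³c⁵) × (1 GeV in J)⁴ = 2.316 × 10^20 kg/m³.
Result: 0.0440 × 2.316 × 10^20 = 1.019 × 10^19 kg/m³.

1.019 × 10^19 kg/m³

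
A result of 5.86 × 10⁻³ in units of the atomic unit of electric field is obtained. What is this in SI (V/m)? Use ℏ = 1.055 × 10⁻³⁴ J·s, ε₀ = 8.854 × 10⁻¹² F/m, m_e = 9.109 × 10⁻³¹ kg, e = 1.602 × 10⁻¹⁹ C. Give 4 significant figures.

3.007 × 10⁹ V/m

One atomic unit of electric field: E_au = E_h/(e a₀) = m_e²e⁵/((4πε₀)³ℏ⁴) = 5.131 × 10¹¹ V/m.
5.86 × 10⁻³ × 5.131 × 10¹¹ V/m = 3.007 × 10⁹ V/m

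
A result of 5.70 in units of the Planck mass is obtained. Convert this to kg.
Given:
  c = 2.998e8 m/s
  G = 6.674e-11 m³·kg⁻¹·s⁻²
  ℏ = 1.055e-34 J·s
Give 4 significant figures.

One Planck mass: m_P = √(ℏc/G) = 2.177e-8 kg.
5.70 × 2.177e-8 kg = 1.241e-7 kg

1.241e-7 kg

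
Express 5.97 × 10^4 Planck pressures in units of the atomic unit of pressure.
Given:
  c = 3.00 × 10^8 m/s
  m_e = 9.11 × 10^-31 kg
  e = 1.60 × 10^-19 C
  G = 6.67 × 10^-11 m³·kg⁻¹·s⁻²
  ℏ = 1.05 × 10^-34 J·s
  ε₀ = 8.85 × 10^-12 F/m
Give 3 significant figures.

Planck pressure: p_P = c⁷/(ℏG²) = 4.68 × 10^113 Pa
atomic unit of pressure: P_au = E_h/a₀³ = m_e⁴e¹⁰/((4πε₀)⁵ℏ⁸) = 3.01 × 10^13 Pa
5.97 × 10^4 × 4.68 × 10^113 / 3.01 × 10^13 = 9.28 × 10^104

9.28 × 10^104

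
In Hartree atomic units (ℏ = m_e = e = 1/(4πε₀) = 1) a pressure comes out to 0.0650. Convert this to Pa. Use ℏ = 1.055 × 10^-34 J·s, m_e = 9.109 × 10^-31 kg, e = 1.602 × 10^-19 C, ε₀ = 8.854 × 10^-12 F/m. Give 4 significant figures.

One atomic unit of pressure: P_au = E_h/a₀³ = m_e⁴e¹⁰/((4πε₀)⁵ℏ⁸) = 2.929 × 10^13 Pa.
0.0650 × 2.929 × 10^13 Pa = 1.904 × 10^12 Pa

1.904 × 10^12 Pa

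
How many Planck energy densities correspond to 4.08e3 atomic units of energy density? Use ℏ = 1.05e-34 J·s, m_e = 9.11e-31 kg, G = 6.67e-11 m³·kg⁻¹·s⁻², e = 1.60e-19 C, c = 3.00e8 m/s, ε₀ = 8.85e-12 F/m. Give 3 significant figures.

atomic unit of energy density: u_au = E_h/a₀³ = m_e⁴e¹⁰/((4πε₀)⁵ℏ⁸) = 3.01e13 J/m³
Planck energy density: u_P = c⁷/(ℏG²) = 4.68e113 J/m³
4.08e3 × 3.01e13 / 4.68e113 = 2.63e-97

2.63e-97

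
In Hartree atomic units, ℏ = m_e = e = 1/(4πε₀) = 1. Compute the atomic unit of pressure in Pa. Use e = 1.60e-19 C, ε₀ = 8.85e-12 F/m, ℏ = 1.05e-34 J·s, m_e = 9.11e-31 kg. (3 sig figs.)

The unique combination of the constants set to 1 with dimensions of pressure is P_au = E_h/a₀³ = m_e⁴e¹⁰/((4πε₀)⁵ℏ⁸).
E_h = 4.38e-18 J
a₀ = 5.26e-11 m
E_h/a₀³ = 3.01e13 Pa

3.01e13 Pa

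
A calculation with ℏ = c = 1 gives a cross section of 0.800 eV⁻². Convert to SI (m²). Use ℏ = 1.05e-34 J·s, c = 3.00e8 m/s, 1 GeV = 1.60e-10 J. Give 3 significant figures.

Area is [L]² = [E]⁻²·(ℏc)²; restore (ℏc)².
1 GeV⁻² → (ℏc)² × (1 GeV in J)⁻² = 3.88e-32 m².
Convert the energy scale: 0.800 eV⁻² = 8.00e17 GeV⁻².
Result: 8.00e17 × 3.88e-32 = 3.10e-14 m².

3.10e-14 m²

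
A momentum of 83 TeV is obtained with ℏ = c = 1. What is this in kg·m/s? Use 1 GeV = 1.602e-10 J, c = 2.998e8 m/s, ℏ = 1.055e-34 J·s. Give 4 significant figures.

Momentum is [E]/c; divide by c.
1 GeV → 1/c × (1 GeV in J) = 5.344e-19 kg·m/s.
Convert the energy scale: 83 TeV = 8.30e4 GeV.
Result: 8.30e4 × 5.344e-19 = 4.435e-14 kg·m/s.

4.435e-14 kg·m/s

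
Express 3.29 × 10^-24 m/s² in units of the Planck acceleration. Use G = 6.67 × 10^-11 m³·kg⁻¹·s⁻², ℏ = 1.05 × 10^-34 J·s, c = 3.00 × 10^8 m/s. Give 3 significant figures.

5.89 × 10^-76

Planck acceleration: a_P = √(c⁷/(ℏG)) = 5.59 × 10^51 m/s².
3.29 × 10^-24 / 5.59 × 10^51 = 5.89 × 10^-76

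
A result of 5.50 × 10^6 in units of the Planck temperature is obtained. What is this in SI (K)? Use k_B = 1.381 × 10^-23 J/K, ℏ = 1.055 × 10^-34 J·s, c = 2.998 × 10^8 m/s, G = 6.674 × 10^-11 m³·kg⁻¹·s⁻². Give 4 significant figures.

One Planck temperature: T_P = √(ℏc⁵/G) / k_B = 1.417 × 10^32 K.
5.50 × 10^6 × 1.417 × 10^32 K = 7.793 × 10^38 K

7.793 × 10^38 K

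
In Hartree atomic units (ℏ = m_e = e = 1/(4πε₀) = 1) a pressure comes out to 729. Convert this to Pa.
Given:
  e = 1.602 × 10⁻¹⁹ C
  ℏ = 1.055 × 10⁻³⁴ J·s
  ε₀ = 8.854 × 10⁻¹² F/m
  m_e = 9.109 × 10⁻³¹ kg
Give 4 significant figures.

2.135 × 10¹⁶ Pa

One atomic unit of pressure: P_au = E_h/a₀³ = m_e⁴e¹⁰/((4πε₀)⁵ℏ⁸) = 2.929 × 10¹³ Pa.
729 × 2.929 × 10¹³ Pa = 2.135 × 10¹⁶ Pa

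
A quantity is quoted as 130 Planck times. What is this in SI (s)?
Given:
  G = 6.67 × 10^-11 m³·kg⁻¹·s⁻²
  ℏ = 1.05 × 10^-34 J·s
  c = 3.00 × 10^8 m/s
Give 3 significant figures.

One Planck time: t_P = √(ℏG/c⁵) = 5.37 × 10^-44 s.
130 × 5.37 × 10^-44 s = 6.98 × 10^-42 s

6.98 × 10^-42 s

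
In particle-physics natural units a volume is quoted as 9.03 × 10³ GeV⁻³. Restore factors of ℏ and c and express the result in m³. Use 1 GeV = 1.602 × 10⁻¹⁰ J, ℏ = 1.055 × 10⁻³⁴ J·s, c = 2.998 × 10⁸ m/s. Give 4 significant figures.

6.949 × 10⁻⁴⁴ m³

Volume is [L]³ = [E]⁻³·(ℏc)³.
1 GeV⁻³ → (ℏc)³ × (1 GeV in J)⁻³ = 7.696 × 10⁻⁴⁸ m³.
Result: 9.03 × 10³ × 7.696 × 10⁻⁴⁸ = 6.949 × 10⁻⁴⁴ m³.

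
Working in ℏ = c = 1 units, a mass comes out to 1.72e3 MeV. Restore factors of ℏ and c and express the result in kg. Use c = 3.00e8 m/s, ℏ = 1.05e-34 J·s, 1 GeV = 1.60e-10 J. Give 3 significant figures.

3.06e-27 kg

Mass is [E]/c²; divide by c².
1 GeV → 1/c² × (1 GeV in J) = 1.78e-27 kg.
Convert the energy scale: 1.72e3 MeV = 1.72 GeV.
Result: 1.72 × 1.78e-27 = 3.06e-27 kg.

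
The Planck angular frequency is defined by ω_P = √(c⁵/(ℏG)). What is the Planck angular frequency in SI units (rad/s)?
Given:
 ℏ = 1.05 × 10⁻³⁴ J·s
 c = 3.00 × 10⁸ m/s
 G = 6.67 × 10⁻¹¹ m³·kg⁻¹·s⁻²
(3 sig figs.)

1.86 × 10⁴³ rad/s

ω_P = √(c⁵/(ℏG))
  = √(3.47 × 10⁸⁶)
  = 1.86 × 10⁴³ rad/s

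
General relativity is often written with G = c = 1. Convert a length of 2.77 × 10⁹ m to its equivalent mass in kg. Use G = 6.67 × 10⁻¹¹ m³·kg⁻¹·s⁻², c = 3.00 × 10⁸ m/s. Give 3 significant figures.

3.74 × 10³⁶ kg

Length → mass via c²/G.
2.77 × 10⁹ m × (c²/G) = 3.74 × 10³⁶ kg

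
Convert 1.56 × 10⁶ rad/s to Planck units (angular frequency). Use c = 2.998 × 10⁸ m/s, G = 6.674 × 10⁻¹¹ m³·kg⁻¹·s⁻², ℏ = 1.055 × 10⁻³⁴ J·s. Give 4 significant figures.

8.411 × 10⁻³⁸

Planck angular frequency: ω_P = √(c⁵/(ℏG)) = 1.855 × 10⁴³ rad/s.
1.56 × 10⁶ / 1.855 × 10⁴³ = 8.411 × 10⁻³⁸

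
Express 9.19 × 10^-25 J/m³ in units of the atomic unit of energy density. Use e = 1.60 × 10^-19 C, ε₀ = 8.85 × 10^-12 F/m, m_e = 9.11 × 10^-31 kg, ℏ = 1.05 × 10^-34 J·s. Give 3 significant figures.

3.05 × 10^-38

atomic unit of energy density: u_au = E_h/a₀³ = m_e⁴e¹⁰/((4πε₀)⁵ℏ⁸) = 3.01 × 10^13 J/m³.
9.19 × 10^-25 / 3.01 × 10^13 = 3.05 × 10^-38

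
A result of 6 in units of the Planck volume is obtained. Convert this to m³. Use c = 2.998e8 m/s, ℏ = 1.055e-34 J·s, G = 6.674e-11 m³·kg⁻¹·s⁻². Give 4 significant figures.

2.534e-104 m³

One Planck volume: V_P = (ℏG/c³)^(3/2) = 4.224e-105 m³.
6 × 4.224e-105 m³ = 2.534e-104 m³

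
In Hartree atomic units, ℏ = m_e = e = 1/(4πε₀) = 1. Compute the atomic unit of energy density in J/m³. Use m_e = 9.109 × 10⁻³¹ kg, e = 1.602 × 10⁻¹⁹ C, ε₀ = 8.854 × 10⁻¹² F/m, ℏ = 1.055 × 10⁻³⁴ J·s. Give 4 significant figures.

2.929 × 10¹³ J/m³

The unique combination of the constants set to 1 with dimensions of energy density is u_au = E_h/a₀³ = m_e⁴e¹⁰/((4πε₀)⁵ℏ⁸).
E_h = 4.354 × 10⁻¹⁸ J
a₀ = 5.297 × 10⁻¹¹ m
E_h/a₀³ = 2.929 × 10¹³ J/m³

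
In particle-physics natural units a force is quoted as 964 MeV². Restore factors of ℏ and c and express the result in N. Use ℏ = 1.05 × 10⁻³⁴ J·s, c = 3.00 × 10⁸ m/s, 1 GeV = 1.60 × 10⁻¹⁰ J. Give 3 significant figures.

Force is [E]/[L] = [E]²/(ℏc); restore (ℏc)⁻¹.
1 GeV² → 1/(ℏc) × (1 GeV in J)² = 8.13 × 10⁵ N.
Convert the energy scale: 964 MeV² = 9.64 × 10⁻⁴ GeV².
Result: 9.64 × 10⁻⁴ × 8.13 × 10⁵ = 783 N.

783 N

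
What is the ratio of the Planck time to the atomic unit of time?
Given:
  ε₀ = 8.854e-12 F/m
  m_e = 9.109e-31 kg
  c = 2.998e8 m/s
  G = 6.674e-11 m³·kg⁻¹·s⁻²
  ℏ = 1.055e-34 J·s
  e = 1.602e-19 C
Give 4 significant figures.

2.225e-27

Planck time: t_P = √(ℏG/c⁵) = 5.392e-44 s
atomic unit of time: τ_au = (4πε₀)²ℏ³/(m_e e⁴) = 2.423e-17 s
ratio = 5.392e-44 / 2.423e-17 = 2.225e-27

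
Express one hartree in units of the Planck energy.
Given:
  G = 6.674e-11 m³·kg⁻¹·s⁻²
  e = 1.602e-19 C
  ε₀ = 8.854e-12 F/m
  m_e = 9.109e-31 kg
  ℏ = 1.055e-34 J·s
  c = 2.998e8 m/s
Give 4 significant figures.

2.225e-27

hartree: E_h = m_e e⁴/(4πε₀ℏ)² = 4.354e-18 J
Planck energy: E_P = √(ℏc⁵/G) = 1.957e9 J
ratio = 4.354e-18 / 1.957e9 = 2.225e-27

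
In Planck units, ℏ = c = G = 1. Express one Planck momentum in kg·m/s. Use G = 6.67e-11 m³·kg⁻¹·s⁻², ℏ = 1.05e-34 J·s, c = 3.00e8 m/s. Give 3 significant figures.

The unique combination of the constants set to 1 with dimensions of momentum is p_P = √(ℏc³/G).
  = √(42.5)
  = 6.52 kg·m/s

6.52 kg·m/s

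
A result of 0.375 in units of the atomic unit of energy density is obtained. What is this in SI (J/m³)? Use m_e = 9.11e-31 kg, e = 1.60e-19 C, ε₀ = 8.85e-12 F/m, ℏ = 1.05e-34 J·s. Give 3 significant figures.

One atomic unit of energy density: u_au = E_h/a₀³ = m_e⁴e¹⁰/((4πε₀)⁵ℏ⁸) = 3.01e13 J/m³.
0.375 × 3.01e13 J/m³ = 1.13e13 J/m³

1.13e13 J/m³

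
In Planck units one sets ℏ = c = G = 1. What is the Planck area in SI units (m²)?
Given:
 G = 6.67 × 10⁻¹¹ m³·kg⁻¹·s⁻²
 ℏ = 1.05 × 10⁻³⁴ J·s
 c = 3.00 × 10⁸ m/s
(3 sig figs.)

A_P = ℏG/c³
  = 7.00 × 10⁻⁴⁵ / 2.70 × 10²⁵
  = 2.59 × 10⁻⁷⁰ m²

2.59 × 10⁻⁷⁰ m²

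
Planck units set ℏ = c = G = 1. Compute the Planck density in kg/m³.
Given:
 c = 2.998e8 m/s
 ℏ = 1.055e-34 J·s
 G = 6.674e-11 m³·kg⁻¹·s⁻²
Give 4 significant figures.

5.154e96 kg/m³

From ℏ = c = G = 1 the density scale is ρ_P = c⁵/(ℏG²).
  = 2.422e42 / 4.699e-55
  = 5.154e96 kg/m³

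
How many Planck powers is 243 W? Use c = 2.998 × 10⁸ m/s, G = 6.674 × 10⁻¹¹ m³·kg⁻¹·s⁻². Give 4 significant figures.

Planck power: P_P = c⁵/G = 3.629 × 10⁵² W.
243 / 3.629 × 10⁵² = 6.696 × 10⁻⁵¹

6.696 × 10⁻⁵¹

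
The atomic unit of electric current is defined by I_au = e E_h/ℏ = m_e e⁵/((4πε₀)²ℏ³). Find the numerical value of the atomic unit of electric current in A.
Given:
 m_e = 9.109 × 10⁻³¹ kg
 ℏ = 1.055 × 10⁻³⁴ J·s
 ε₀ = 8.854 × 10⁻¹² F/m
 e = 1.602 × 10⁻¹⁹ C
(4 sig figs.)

I_au = e E_h/ℏ = m_e e⁵/((4πε₀)²ℏ³)
E_h = 4.354 × 10⁻¹⁸ J
e·E_h/ℏ = 6.612 × 10⁻³ A

6.612 × 10⁻³ A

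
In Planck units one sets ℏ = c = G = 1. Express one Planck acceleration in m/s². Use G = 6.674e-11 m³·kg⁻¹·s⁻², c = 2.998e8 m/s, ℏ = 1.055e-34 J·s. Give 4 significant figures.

5.560e51 m/s²

a_P = √(c⁷/(ℏG))
  = √(3.092e103)
  = 5.560e51 m/s²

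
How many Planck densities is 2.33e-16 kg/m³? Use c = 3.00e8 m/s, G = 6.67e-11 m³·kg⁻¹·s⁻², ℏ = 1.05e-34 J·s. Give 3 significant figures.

Planck density: ρ_P = c⁵/(ℏG²) = 5.20e96 kg/m³.
2.33e-16 / 5.20e96 = 4.48e-113

4.48e-113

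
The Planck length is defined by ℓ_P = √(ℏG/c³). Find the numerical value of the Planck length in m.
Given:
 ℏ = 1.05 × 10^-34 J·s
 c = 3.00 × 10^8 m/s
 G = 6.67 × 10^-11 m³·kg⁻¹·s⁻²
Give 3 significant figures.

1.61 × 10^-35 m

ℓ_P = √(ℏG/c³)
  = √(2.59 × 10^-70)
  = 1.61 × 10^-35 m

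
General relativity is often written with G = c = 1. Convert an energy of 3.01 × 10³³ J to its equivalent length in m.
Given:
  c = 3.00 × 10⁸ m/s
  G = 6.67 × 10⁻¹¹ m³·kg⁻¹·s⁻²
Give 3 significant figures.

Energy → length via G/c⁴.
3.01 × 10³³ J × (G/c⁴) = 2.48 × 10⁻¹¹ m

2.48 × 10⁻¹¹ m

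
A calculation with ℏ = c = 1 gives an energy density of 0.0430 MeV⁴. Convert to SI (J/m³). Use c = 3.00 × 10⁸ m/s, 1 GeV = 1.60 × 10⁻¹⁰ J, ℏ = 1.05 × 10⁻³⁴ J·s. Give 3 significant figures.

[E]/[L]³ = [E]⁴/(ℏc)³; restore (ℏc)⁻³.
1 GeV⁴ → 1/(ℏc)³ × (1 GeV in J)⁴ = 2.10 × 10³⁷ J/m³.
Convert the energy scale: 0.0430 MeV⁴ = 4.30 × 10⁻¹⁴ GeV⁴.
Result: 4.30 × 10⁻¹⁴ × 2.10 × 10³⁷ = 9.02 × 10²³ J/m³.

9.02 × 10²³ J/m³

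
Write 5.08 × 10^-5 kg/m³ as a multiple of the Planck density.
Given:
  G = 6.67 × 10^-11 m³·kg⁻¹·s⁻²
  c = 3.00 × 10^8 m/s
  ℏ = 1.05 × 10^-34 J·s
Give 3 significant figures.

9.77 × 10^-102

Planck density: ρ_P = c⁵/(ℏG²) = 5.20 × 10^96 kg/m³.
5.08 × 10^-5 / 5.20 × 10^96 = 9.77 × 10^-102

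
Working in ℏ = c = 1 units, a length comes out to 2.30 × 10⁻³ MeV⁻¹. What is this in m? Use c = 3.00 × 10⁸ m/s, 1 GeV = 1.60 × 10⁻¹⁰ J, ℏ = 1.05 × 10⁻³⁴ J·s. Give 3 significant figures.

A length is [E]⁻¹ in ℏ=c=1; restore one factor of ℏc.
1 GeV⁻¹ → ℏc × (1 GeV in J)⁻¹ = 1.97 × 10⁻¹⁶ m.
Convert the energy scale: 2.30 × 10⁻³ MeV⁻¹ = 2.30 GeV⁻¹.
Result: 2.30 × 1.97 × 10⁻¹⁶ = 4.53 × 10⁻¹⁶ m.

4.53 × 10⁻¹⁶ m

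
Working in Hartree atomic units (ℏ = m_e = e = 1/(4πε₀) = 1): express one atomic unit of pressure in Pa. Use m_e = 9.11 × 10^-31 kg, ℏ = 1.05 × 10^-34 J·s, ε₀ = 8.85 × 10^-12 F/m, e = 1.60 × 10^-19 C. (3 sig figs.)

The unique combination of the constants set to 1 with dimensions of pressure is P_au = E_h/a₀³ = m_e⁴e¹⁰/((4πε₀)⁵ℏ⁸).
E_h = 4.38 × 10^-18 J
a₀ = 5.26 × 10^-11 m
E_h/a₀³ = 3.01 × 10^13 Pa

3.01 × 10^13 Pa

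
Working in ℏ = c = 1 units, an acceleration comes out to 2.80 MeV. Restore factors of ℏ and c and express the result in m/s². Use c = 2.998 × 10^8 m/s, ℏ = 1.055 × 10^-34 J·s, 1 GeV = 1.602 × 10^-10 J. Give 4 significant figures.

Acceleration is [L]/[T]² = c·[E]/ℏ.
1 GeV → c/ℏ × (1 GeV in J) = 4.552 × 10^32 m/s².
Convert the energy scale: 2.80 MeV = 2.80 × 10^-3 GeV.
Result: 2.80 × 10^-3 × 4.552 × 10^32 = 1.275 × 10^30 m/s².

1.275 × 10^30 m/s²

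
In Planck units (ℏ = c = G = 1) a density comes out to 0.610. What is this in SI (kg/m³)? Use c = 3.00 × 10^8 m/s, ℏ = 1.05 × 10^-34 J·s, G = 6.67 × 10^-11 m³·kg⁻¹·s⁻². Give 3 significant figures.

One Planck density: ρ_P = c⁵/(ℏG²) = 5.20 × 10^96 kg/m³.
0.610 × 5.20 × 10^96 kg/m³ = 3.17 × 10^96 kg/m³

3.17 × 10^96 kg/m³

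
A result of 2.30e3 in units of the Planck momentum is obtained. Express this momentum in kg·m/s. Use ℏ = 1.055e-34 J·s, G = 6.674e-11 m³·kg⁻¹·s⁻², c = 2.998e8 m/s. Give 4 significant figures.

1.501e4 kg·m/s

One Planck momentum: p_P = √(ℏc³/G) = 6.527 kg·m/s.
2.30e3 × 6.527 kg·m/s = 1.501e4 kg·m/s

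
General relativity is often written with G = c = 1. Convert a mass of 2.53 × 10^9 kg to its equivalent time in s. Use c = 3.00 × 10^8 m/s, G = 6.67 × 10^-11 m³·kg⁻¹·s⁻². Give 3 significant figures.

Mass → time via G/c³.
2.53 × 10^9 kg × (G/c³) = 6.25 × 10^-27 s

6.25 × 10^-27 s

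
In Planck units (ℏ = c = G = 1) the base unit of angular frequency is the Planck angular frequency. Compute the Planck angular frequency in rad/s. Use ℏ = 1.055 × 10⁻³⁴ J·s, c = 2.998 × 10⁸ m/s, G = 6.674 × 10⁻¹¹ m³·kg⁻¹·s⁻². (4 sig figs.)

ω_P = √(c⁵/(ℏG))
  = √(3.440 × 10⁸⁶)
  = 1.855 × 10⁴³ rad/s

1.855 × 10⁴³ rad/s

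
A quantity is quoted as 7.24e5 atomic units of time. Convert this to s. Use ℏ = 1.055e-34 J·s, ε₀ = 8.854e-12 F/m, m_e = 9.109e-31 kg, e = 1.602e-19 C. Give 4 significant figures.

One atomic unit of time: τ_au = (4πε₀)²ℏ³/(m_e e⁴) = 2.423e-17 s.
7.24e5 × 2.423e-17 s = 1.754e-11 s

1.754e-11 s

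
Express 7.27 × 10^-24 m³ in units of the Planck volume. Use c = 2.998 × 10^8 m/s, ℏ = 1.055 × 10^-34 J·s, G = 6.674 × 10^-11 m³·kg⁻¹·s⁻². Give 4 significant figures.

Planck volume: V_P = (ℏG/c³)^(3/2) = 4.224 × 10^-105 m³.
7.27 × 10^-24 / 4.224 × 10^-105 = 1.721 × 10^81

1.721 × 10^81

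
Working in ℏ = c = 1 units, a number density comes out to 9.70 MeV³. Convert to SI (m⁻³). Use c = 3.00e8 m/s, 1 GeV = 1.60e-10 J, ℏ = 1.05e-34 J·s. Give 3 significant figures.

Number density is [L]⁻³ = [E]³/(ℏc)³.
1 GeV³ → 1/(ℏc)³ × (1 GeV in J)³ = 1.31e47 m⁻³.
Convert the energy scale: 9.70 MeV³ = 9.70e-9 GeV³.
Result: 9.70e-9 × 1.31e47 = 1.27e39 m⁻³.

1.27e39 m⁻³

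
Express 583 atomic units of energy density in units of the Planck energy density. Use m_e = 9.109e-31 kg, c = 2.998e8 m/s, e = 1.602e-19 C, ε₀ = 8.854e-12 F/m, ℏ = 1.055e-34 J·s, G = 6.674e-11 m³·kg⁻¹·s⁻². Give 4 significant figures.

atomic unit of energy density: u_au = E_h/a₀³ = m_e⁴e¹⁰/((4πε₀)⁵ℏ⁸) = 2.929e13 J/m³
Planck energy density: u_P = c⁷/(ℏG²) = 4.632e113 J/m³
583 × 2.929e13 / 4.632e113 = 3.686e-98

3.686e-98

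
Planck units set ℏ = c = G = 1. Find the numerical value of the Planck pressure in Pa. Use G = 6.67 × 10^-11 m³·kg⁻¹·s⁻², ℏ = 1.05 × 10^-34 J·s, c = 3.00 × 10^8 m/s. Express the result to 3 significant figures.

4.68 × 10^113 Pa

Dimensional analysis gives p_P = c⁷/(ℏG²).
  = 2.19 × 10^59 / 4.67 × 10^-55
  = 4.68 × 10^113 Pa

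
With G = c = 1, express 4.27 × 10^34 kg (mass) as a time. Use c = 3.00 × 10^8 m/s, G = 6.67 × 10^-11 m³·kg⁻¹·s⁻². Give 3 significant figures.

Mass → time via G/c³.
4.27 × 10^34 kg × (G/c³) = 0.105 s

0.105 s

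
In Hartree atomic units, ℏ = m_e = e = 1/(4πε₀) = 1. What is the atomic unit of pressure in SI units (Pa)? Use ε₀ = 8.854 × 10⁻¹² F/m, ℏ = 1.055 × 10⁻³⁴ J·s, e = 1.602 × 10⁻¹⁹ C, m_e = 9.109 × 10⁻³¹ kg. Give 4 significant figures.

2.929 × 10¹³ Pa

Dimensional analysis gives P_au = E_h/a₀³ = m_e⁴e¹⁰/((4πε₀)⁵ℏ⁸).
E_h = 4.354 × 10⁻¹⁸ J
a₀ = 5.297 × 10⁻¹¹ m
E_h/a₀³ = 2.929 × 10¹³ Pa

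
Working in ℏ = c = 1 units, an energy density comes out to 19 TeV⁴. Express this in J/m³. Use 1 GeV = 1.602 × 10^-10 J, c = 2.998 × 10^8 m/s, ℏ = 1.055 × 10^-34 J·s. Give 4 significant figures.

3.955 × 10^50 J/m³

[E]/[L]³ = [E]⁴/(ℏc)³; restore (ℏc)⁻³.
1 GeV⁴ → 1/(ℏc)³ × (1 GeV in J)⁴ = 2.082 × 10^37 J/m³.
Convert the energy scale: 19 TeV⁴ = 1.90 × 10^13 GeV⁴.
Result: 1.90 × 10^13 × 2.082 × 10^37 = 3.955 × 10^50 J/m³.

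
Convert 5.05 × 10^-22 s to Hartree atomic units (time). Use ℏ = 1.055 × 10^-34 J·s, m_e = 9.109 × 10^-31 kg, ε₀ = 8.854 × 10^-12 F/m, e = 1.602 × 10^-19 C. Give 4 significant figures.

atomic unit of time: τ_au = (4πε₀)²ℏ³/(m_e e⁴) = 2.423 × 10^-17 s.
5.05 × 10^-22 / 2.423 × 10^-17 = 2.084 × 10^-5

2.084 × 10^-5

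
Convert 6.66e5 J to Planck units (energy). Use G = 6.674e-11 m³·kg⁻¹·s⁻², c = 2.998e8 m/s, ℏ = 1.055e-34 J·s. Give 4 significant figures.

3.404e-4

Planck energy: E_P = √(ℏc⁵/G) = 1.957e9 J.
6.66e5 / 1.957e9 = 3.404e-4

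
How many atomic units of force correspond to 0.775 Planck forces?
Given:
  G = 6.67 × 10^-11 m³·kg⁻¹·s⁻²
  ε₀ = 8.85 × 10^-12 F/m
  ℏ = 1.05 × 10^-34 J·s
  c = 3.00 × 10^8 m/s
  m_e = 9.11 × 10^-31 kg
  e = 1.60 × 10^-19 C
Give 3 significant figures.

1.13 × 10^51

Planck force: F_P = c⁴/G = 1.21 × 10^44 N
atomic unit of force: F_au = E_h/a₀ = m_e²e⁶/((4πε₀)³ℏ⁴) = 8.33 × 10^-8 N
0.775 × 1.21 × 10^44 / 8.33 × 10^-8 = 1.13 × 10^51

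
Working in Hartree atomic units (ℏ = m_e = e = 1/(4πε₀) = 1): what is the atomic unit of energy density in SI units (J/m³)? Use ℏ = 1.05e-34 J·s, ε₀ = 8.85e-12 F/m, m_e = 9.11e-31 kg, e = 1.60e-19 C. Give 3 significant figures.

3.01e13 J/m³

The unique combination of the constants set to 1 with dimensions of energy density is u_au = E_h/a₀³ = m_e⁴e¹⁰/((4πε₀)⁵ℏ⁸).
E_h = 4.38e-18 J
a₀ = 5.26e-11 m
E_h/a₀³ = 3.01e13 J/m³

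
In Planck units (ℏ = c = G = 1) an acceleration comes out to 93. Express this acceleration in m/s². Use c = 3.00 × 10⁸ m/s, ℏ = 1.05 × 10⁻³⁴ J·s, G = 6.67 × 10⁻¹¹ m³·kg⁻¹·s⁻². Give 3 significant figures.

5.20 × 10⁵³ m/s²

One Planck acceleration: a_P = √(c⁷/(ℏG)) = 5.59 × 10⁵¹ m/s².
93 × 5.59 × 10⁵¹ m/s² = 5.20 × 10⁵³ m/s²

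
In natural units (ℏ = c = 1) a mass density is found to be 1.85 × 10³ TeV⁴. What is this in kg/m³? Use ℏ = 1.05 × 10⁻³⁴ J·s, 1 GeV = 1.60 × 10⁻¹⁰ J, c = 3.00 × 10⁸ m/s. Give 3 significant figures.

Mass density is [E]/(c²[L]³) = [E]⁴/(ℏ³c⁵).
1 GeV⁴ → 1/(ℏ³c⁵) × (1 GeV in J)⁴ = 2.33 × 10²⁰ kg/m³.
Convert the energy scale: 1.85 × 10³ TeV⁴ = 1.85 × 10¹⁵ GeV⁴.
Result: 1.85 × 10¹⁵ × 2.33 × 10²⁰ = 4.31 × 10³⁵ kg/m³.

4.31 × 10³⁵ kg/m³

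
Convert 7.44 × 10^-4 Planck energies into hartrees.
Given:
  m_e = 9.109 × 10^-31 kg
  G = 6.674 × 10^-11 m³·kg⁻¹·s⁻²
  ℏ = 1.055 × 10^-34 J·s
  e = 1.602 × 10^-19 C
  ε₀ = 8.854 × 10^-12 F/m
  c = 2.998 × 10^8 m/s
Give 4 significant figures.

3.343 × 10^23

Planck energy: E_P = √(ℏc⁵/G) = 1.957 × 10^9 J
hartree: E_h = m_e e⁴/(4πε₀ℏ)² = 4.354 × 10^-18 J
7.44 × 10^-4 × 1.957 × 10^9 / 4.354 × 10^-18 = 3.343 × 10^23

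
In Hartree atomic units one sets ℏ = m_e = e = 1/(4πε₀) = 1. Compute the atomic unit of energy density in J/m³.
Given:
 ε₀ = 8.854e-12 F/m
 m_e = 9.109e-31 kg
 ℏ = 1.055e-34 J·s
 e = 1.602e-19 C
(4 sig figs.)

2.929e13 J/m³

u_au = E_h/a₀³ = m_e⁴e¹⁰/((4πε₀)⁵ℏ⁸)
E_h = 4.354e-18 J
a₀ = 5.297e-11 m
E_h/a₀³ = 2.929e13 J/m³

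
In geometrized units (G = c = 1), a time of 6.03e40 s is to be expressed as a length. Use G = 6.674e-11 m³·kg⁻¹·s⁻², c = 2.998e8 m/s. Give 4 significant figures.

Time → length via c.
6.03e40 s × (c) = 1.808e49 m

1.808e49 m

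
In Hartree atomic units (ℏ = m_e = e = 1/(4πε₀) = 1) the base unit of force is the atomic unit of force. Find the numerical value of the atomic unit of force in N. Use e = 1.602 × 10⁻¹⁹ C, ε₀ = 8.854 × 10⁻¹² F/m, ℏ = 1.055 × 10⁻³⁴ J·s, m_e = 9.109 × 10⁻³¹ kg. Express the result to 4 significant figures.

F_au = E_h/a₀ = m_e²e⁶/((4πε₀)³ℏ⁴)
E_h = 4.354 × 10⁻¹⁸ J
a₀ = 5.297 × 10⁻¹¹ m
E_h/a₀ = 8.220 × 10⁻⁸ N

8.220 × 10⁻⁸ N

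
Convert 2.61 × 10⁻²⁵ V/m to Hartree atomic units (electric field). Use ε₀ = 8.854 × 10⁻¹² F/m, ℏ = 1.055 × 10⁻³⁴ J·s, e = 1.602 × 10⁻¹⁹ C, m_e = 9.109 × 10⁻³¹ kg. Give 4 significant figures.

5.087 × 10⁻³⁷

atomic unit of electric field: E_au = E_h/(e a₀) = m_e²e⁵/((4πε₀)³ℏ⁴) = 5.131 × 10¹¹ V/m.
2.61 × 10⁻²⁵ / 5.131 × 10¹¹ = 5.087 × 10⁻³⁷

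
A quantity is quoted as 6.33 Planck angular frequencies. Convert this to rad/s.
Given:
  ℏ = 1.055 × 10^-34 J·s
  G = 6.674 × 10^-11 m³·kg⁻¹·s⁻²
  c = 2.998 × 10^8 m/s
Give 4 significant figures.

One Planck angular frequency: ω_P = √(c⁵/(ℏG)) = 1.855 × 10^43 rad/s.
6.33 × 1.855 × 10^43 rad/s = 1.174 × 10^44 rad/s

1.174 × 10^44 rad/s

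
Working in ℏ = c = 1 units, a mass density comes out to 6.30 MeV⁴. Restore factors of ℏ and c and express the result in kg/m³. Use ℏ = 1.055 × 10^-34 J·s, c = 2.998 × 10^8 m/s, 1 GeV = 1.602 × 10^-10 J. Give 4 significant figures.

Mass density is [E]/(c²[L]³) = [E]⁴/(ℏ³c⁵).
1 GeV⁴ → 1/(ℏ³c⁵) × (1 GeV in J)⁴ = 2.316 × 10^20 kg/m³.
Convert the energy scale: 6.30 MeV⁴ = 6.30 × 10^-12 GeV⁴.
Result: 6.30 × 10^-12 × 2.316 × 10^20 = 1.459 × 10^9 kg/m³.

1.459 × 10^9 kg/m³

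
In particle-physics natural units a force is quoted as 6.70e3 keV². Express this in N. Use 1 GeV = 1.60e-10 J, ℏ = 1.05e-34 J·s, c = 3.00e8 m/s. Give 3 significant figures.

Force is [E]/[L] = [E]²/(ℏc); restore (ℏc)⁻¹.
1 GeV² → 1/(ℏc) × (1 GeV in J)² = 8.13e5 N.
Convert the energy scale: 6.70e3 keV² = 6.70e-9 GeV².
Result: 6.70e-9 × 8.13e5 = 5.45e-3 N.

5.45e-3 N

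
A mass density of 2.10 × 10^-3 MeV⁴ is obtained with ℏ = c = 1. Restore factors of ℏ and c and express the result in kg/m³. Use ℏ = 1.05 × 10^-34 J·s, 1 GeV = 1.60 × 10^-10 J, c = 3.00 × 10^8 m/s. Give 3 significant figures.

Mass density is [E]/(c²[L]³) = [E]⁴/(ℏ³c⁵).
1 GeV⁴ → 1/(ℏ³c⁵) × (1 GeV in J)⁴ = 2.33 × 10^20 kg/m³.
Convert the energy scale: 2.10 × 10^-3 MeV⁴ = 2.10 × 10^-15 GeV⁴.
Result: 2.10 × 10^-15 × 2.33 × 10^20 = 4.89 × 10^5 kg/m³.

4.89 × 10^5 kg/m³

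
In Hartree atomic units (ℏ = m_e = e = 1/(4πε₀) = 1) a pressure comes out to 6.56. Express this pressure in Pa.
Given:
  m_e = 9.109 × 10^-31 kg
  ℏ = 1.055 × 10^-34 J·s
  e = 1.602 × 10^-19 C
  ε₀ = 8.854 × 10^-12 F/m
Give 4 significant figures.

One atomic unit of pressure: P_au = E_h/a₀³ = m_e⁴e¹⁰/((4πε₀)⁵ℏ⁸) = 2.929 × 10^13 Pa.
6.56 × 2.929 × 10^13 Pa = 1.922 × 10^14 Pa

1.922 × 10^14 Pa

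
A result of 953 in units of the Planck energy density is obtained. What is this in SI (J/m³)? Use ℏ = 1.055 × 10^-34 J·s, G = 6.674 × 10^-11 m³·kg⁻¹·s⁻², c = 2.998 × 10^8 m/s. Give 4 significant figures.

One Planck energy density: u_P = c⁷/(ℏG²) = 4.632 × 10^113 J/m³.
953 × 4.632 × 10^113 J/m³ = 4.415 × 10^116 J/m³

4.415 × 10^116 J/m³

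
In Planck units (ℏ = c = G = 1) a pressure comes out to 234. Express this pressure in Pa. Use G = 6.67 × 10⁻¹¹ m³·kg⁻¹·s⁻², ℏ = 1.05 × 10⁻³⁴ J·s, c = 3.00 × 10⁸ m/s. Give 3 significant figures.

One Planck pressure: p_P = c⁷/(ℏG²) = 4.68 × 10¹¹³ Pa.
234 × 4.68 × 10¹¹³ Pa = 1.10 × 10¹¹⁶ Pa

1.10 × 10¹¹⁶ Pa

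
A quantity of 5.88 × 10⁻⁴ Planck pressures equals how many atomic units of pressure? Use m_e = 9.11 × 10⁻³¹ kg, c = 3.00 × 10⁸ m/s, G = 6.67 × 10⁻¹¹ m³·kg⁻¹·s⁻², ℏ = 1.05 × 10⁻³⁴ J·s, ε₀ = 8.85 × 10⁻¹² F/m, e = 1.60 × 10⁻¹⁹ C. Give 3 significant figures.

9.14 × 10⁹⁶

Planck pressure: p_P = c⁷/(ℏG²) = 4.68 × 10¹¹³ Pa
atomic unit of pressure: P_au = E_h/a₀³ = m_e⁴e¹⁰/((4πε₀)⁵ℏ⁸) = 3.01 × 10¹³ Pa
5.88 × 10⁻⁴ × 4.68 × 10¹¹³ / 3.01 × 10¹³ = 9.14 × 10⁹⁶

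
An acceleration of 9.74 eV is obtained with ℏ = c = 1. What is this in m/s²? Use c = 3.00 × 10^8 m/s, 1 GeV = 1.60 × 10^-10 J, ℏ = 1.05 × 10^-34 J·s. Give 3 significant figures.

4.45 × 10^24 m/s²

Acceleration is [L]/[T]² = c·[E]/ℏ.
1 GeV → c/ℏ × (1 GeV in J) = 4.57 × 10^32 m/s².
Convert the energy scale: 9.74 eV = 9.74 × 10^-9 GeV.
Result: 9.74 × 10^-9 × 4.57 × 10^32 = 4.45 × 10^24 m/s².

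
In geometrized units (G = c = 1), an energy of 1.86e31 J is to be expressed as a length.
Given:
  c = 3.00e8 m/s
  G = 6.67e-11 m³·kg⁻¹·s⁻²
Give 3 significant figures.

1.53e-13 m

Energy → length via G/c⁴.
1.86e31 J × (G/c⁴) = 1.53e-13 m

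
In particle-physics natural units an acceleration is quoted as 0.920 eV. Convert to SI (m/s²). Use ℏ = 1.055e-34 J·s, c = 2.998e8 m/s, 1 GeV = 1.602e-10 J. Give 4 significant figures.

4.188e23 m/s²

Acceleration is [L]/[T]² = c·[E]/ℏ.
1 GeV → c/ℏ × (1 GeV in J) = 4.552e32 m/s².
Convert the energy scale: 0.920 eV = 9.20e-10 GeV.
Result: 9.20e-10 × 4.552e32 = 4.188e23 m/s².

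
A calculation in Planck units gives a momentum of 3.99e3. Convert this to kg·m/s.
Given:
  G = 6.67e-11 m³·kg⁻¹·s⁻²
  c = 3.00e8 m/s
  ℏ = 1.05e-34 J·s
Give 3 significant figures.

2.60e4 kg·m/s

One Planck momentum: p_P = √(ℏc³/G) = 6.52 kg·m/s.
3.99e3 × 6.52 kg·m/s = 2.60e4 kg·m/s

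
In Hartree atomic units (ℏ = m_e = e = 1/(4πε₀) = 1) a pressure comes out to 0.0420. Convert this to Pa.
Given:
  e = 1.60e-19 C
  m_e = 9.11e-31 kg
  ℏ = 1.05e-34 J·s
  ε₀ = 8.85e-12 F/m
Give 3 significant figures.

1.27e12 Pa

One atomic unit of pressure: P_au = E_h/a₀³ = m_e⁴e¹⁰/((4πε₀)⁵ℏ⁸) = 3.01e13 Pa.
0.0420 × 3.01e13 Pa = 1.27e12 Pa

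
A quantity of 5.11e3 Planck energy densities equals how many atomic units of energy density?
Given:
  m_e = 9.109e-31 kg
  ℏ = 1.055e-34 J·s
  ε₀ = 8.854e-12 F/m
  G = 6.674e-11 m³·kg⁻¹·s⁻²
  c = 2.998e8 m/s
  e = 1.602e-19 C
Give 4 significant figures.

8.081e103

Planck energy density: u_P = c⁷/(ℏG²) = 4.632e113 J/m³
atomic unit of energy density: u_au = E_h/a₀³ = m_e⁴e¹⁰/((4πε₀)⁵ℏ⁸) = 2.929e13 J/m³
5.11e3 × 4.632e113 / 2.929e13 = 8.081e103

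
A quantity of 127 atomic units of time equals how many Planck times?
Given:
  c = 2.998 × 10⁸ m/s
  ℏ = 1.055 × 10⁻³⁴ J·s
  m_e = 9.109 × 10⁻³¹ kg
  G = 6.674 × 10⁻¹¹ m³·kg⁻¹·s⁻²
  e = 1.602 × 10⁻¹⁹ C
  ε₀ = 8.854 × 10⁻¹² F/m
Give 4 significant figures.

5.707 × 10²⁸

atomic unit of time: τ_au = (4πε₀)²ℏ³/(m_e e⁴) = 2.423 × 10⁻¹⁷ s
Planck time: t_P = √(ℏG/c⁵) = 5.392 × 10⁻⁴⁴ s
127 × 2.423 × 10⁻¹⁷ / 5.392 × 10⁻⁴⁴ = 5.707 × 10²⁸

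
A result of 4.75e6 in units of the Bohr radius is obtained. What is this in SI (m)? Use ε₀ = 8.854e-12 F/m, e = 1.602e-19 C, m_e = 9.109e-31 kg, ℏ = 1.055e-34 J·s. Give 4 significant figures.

2.516e-4 m

One Bohr radius: a₀ = 4πε₀ℏ²/(m_e e²) = 5.297e-11 m.
4.75e6 × 5.297e-11 m = 2.516e-4 m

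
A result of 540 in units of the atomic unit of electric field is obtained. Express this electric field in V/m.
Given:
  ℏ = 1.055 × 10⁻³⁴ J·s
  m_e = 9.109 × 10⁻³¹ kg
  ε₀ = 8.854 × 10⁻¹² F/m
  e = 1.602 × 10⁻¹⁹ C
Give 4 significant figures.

2.771 × 10¹⁴ V/m

One atomic unit of electric field: E_au = E_h/(e a₀) = m_e²e⁵/((4πε₀)³ℏ⁴) = 5.131 × 10¹¹ V/m.
540 × 5.131 × 10¹¹ V/m = 2.771 × 10¹⁴ V/m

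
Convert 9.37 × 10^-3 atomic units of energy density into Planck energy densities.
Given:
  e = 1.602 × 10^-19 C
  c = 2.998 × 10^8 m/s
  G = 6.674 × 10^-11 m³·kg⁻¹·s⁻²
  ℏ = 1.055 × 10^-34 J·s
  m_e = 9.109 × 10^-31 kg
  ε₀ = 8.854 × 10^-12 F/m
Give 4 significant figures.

atomic unit of energy density: u_au = E_h/a₀³ = m_e⁴e¹⁰/((4πε₀)⁵ℏ⁸) = 2.929 × 10^13 J/m³
Planck energy density: u_P = c⁷/(ℏG²) = 4.632 × 10^113 J/m³
9.37 × 10^-3 × 2.929 × 10^13 / 4.632 × 10^113 = 5.925 × 10^-103

5.925 × 10^-103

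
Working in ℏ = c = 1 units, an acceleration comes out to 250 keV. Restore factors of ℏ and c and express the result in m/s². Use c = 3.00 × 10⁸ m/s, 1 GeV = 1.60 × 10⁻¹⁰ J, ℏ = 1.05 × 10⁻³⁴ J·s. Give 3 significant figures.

1.14 × 10²⁹ m/s²

Acceleration is [L]/[T]² = c·[E]/ℏ.
1 GeV → c/ℏ × (1 GeV in J) = 4.57 × 10³² m/s².
Convert the energy scale: 250 keV = 2.50 × 10⁻⁴ GeV.
Result: 2.50 × 10⁻⁴ × 4.57 × 10³² = 1.14 × 10²⁹ m/s².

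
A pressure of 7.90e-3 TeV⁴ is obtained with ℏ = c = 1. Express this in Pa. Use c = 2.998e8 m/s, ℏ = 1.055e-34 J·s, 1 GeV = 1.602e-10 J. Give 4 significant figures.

Pressure is [E]/[L]³ = [E]⁴/(ℏc)³.
1 GeV⁴ → 1/(ℏc)³ × (1 GeV in J)⁴ = 2.082e37 Pa.
Convert the energy scale: 7.90e-3 TeV⁴ = 7.90e9 GeV⁴.
Result: 7.90e9 × 2.082e37 = 1.644e47 Pa.

1.644e47 Pa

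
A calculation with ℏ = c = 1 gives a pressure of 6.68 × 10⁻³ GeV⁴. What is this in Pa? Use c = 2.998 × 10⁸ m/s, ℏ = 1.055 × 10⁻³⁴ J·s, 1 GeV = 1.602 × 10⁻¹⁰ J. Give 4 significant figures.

1.391 × 10³⁵ Pa

Pressure is [E]/[L]³ = [E]⁴/(ℏc)³.
1 GeV⁴ → 1/(ℏc)³ × (1 GeV in J)⁴ = 2.082 × 10³⁷ Pa.
Result: 6.68 × 10⁻³ × 2.082 × 10³⁷ = 1.391 × 10³⁵ Pa.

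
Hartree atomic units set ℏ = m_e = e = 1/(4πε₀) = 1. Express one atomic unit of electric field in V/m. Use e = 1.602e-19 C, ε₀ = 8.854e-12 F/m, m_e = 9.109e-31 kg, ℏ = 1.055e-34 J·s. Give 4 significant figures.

5.131e11 V/m

Dimensional analysis gives E_au = E_h/(e a₀) = m_e²e⁵/((4πε₀)³ℏ⁴).
E_h = 4.354e-18 J
a₀ = 5.297e-11 m
E_h/(e·a₀) = 5.131e11 V/m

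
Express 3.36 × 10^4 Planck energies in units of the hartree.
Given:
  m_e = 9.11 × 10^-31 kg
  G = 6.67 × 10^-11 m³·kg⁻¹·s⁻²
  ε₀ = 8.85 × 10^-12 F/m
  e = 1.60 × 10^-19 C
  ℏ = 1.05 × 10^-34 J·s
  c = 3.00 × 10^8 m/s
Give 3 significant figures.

Planck energy: E_P = √(ℏc⁵/G) = 1.96 × 10^9 J
hartree: E_h = m_e e⁴/(4πε₀ℏ)² = 4.38 × 10^-18 J
3.36 × 10^4 × 1.96 × 10^9 / 4.38 × 10^-18 = 1.50 × 10^31

1.50 × 10^31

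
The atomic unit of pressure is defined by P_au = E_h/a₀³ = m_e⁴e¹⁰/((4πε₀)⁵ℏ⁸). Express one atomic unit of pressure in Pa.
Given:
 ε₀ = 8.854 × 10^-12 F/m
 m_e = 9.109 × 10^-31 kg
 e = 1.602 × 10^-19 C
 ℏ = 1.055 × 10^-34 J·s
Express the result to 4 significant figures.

2.929 × 10^13 Pa

P_au = E_h/a₀³ = m_e⁴e¹⁰/((4πε₀)⁵ℏ⁸)
E_h = 4.354 × 10^-18 J
a₀ = 5.297 × 10^-11 m
E_h/a₀³ = 2.929 × 10^13 Pa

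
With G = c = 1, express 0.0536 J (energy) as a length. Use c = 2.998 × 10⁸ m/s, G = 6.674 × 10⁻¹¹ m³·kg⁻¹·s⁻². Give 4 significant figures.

Energy → length via G/c⁴.
0.0536 J × (G/c⁴) = 4.428 × 10⁻⁴⁶ m

4.428 × 10⁻⁴⁶ m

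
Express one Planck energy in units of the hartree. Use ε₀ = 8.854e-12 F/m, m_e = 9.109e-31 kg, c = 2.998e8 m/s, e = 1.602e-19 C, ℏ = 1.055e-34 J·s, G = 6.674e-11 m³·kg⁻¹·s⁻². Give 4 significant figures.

Planck energy: E_P = √(ℏc⁵/G) = 1.957e9 J
hartree: E_h = m_e e⁴/(4πε₀ℏ)² = 4.354e-18 J
ratio = 1.957e9 / 4.354e-18 = 4.494e26

4.494e26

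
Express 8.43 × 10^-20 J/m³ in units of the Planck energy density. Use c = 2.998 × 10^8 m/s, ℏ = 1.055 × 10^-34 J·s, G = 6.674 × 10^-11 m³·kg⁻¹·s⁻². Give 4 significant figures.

1.820 × 10^-133

Planck energy density: u_P = c⁷/(ℏG²) = 4.632 × 10^113 J/m³.
8.43 × 10^-20 / 4.632 × 10^113 = 1.820 × 10^-133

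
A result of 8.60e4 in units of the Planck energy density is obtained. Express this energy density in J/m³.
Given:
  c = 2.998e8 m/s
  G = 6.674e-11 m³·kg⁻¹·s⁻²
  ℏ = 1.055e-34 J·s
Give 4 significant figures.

One Planck energy density: u_P = c⁷/(ℏG²) = 4.632e113 J/m³.
8.60e4 × 4.632e113 J/m³ = 3.984e118 J/m³

3.984e118 J/m³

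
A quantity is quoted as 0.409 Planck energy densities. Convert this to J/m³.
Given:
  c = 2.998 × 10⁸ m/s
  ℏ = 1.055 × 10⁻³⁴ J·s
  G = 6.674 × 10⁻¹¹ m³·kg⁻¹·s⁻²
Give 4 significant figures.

1.895 × 10¹¹³ J/m³

One Planck energy density: u_P = c⁷/(ℏG²) = 4.632 × 10¹¹³ J/m³.
0.409 × 4.632 × 10¹¹³ J/m³ = 1.895 × 10¹¹³ J/m³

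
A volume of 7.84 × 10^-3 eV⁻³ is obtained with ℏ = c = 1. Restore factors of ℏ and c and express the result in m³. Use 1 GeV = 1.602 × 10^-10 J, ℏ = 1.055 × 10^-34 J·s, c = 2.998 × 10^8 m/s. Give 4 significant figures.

Volume is [L]³ = [E]⁻³·(ℏc)³.
1 GeV⁻³ → (ℏc)³ × (1 GeV in J)⁻³ = 7.696 × 10^-48 m³.
Convert the energy scale: 7.84 × 10^-3 eV⁻³ = 7.84 × 10^24 GeV⁻³.
Result: 7.84 × 10^24 × 7.696 × 10^-48 = 6.034 × 10^-23 m³.

6.034 × 10^-23 m³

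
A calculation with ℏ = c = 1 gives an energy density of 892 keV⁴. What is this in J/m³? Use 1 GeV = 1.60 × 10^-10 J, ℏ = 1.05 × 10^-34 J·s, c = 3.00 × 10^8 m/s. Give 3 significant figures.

[E]/[L]³ = [E]⁴/(ℏc)³; restore (ℏc)⁻³.
1 GeV⁴ → 1/(ℏc)³ × (1 GeV in J)⁴ = 2.10 × 10^37 J/m³.
Convert the energy scale: 892 keV⁴ = 8.92 × 10^-22 GeV⁴.
Result: 8.92 × 10^-22 × 2.10 × 10^37 = 1.87 × 10^16 J/m³.

1.87 × 10^16 J/m³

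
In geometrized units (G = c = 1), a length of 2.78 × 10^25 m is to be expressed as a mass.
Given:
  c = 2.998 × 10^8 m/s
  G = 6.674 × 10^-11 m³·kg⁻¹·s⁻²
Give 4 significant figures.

Length → mass via c²/G.
2.78 × 10^25 m × (c²/G) = 3.744 × 10^52 kg

3.744 × 10^52 kg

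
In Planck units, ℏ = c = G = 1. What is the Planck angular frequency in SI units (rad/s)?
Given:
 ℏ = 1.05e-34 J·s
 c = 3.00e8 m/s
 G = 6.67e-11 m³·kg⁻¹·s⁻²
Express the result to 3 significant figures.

Dimensional analysis gives ω_P = √(c⁵/(ℏG)).
  = √(3.47e86)
  = 1.86e43 rad/s

1.86e43 rad/s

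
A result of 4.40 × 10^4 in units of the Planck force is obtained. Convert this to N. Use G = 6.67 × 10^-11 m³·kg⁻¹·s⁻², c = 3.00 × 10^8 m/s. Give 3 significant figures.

5.34 × 10^48 N

One Planck force: F_P = c⁴/G = 1.21 × 10^44 N.
4.40 × 10^4 × 1.21 × 10^44 N = 5.34 × 10^48 N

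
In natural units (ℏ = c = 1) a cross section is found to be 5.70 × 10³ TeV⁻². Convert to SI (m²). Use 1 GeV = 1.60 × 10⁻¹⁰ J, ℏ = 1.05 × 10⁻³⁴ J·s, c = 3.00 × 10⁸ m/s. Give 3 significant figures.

2.21 × 10⁻³⁴ m²

Area is [L]² = [E]⁻²·(ℏc)²; restore (ℏc)².
1 GeV⁻² → (ℏc)² × (1 GeV in J)⁻² = 3.88 × 10⁻³² m².
Convert the energy scale: 5.70 × 10³ TeV⁻² = 5.70 × 10⁻³ GeV⁻².
Result: 5.70 × 10⁻³ × 3.88 × 10⁻³² = 2.21 × 10⁻³⁴ m².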